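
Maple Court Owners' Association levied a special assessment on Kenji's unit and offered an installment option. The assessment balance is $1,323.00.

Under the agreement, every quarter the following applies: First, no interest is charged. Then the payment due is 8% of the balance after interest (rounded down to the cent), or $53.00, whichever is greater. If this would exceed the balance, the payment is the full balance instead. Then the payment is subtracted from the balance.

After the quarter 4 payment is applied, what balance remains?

$947.80

# | Opening | Payment | End bal
1 | $1,323.00 | $105.84 | $1,217.16
2 | $1,217.16 | $97.37 | $1,119.79
3 | $1,119.79 | $89.58 | $1,030.21
4 | $1,030.21 | $82.41 | $947.80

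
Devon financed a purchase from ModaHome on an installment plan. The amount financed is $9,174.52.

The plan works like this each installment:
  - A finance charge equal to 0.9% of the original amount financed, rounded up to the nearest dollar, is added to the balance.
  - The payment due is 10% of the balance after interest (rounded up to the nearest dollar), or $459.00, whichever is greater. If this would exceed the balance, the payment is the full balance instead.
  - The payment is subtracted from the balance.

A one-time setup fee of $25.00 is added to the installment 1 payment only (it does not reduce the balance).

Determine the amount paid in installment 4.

$698.00

Installment 1: opening $9,174.52; interest $83.00 → $9,257.52; payment $926.00 (+ $25.00 fee); balance $8,331.52
Installment 2: opening $8,331.52; interest $83.00 → $8,414.52; payment $842.00; balance $7,572.52
Installment 3: opening $7,572.52; interest $83.00 → $7,655.52; payment $766.00; balance $6,889.52
Installment 4: opening $6,889.52; interest $83.00 → $6,972.52; payment $698.00; balance $6,274.52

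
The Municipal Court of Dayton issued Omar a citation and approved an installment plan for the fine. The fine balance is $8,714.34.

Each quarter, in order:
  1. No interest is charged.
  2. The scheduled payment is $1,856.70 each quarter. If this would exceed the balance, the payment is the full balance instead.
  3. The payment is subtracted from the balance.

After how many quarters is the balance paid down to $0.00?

5

Quarter 1: $8,714.34 − $1,856.70 → $6,857.64
Quarter 2: $6,857.64 − $1,856.70 → $5,000.94
Quarter 3: $5,000.94 − $1,856.70 → $3,144.24
Quarter 4: $3,144.24 − $1,856.70 → $1,287.54
Quarter 5: $1,287.54 − $1,287.54 → $0.00
Balance reaches $0.00 in quarter 5.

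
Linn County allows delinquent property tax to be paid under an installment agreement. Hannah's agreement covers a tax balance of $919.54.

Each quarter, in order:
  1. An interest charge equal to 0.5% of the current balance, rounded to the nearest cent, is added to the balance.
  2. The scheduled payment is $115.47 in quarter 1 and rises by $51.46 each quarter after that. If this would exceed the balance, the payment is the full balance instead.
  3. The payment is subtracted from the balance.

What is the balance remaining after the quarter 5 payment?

Quarter 1: $919.54 +$4.60 interest = $924.14; pay $115.47 → $808.67
Quarter 2: $808.67 +$4.04 interest = $812.71; pay $166.93 → $645.78
Quarter 3: $645.78 +$3.23 interest = $649.01; pay $218.39 → $430.62
Quarter 4: $430.62 +$2.15 interest = $432.77; pay $269.85 → $162.92
Quarter 5: $162.92 +$0.81 interest = $163.73; pay $163.73 → $0.00

$0.00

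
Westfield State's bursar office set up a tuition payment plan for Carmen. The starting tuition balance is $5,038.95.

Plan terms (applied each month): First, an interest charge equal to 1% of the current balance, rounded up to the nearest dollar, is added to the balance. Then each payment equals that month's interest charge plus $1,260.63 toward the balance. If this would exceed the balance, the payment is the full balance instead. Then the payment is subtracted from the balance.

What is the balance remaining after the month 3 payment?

$1,257.06

Month 1: opening $5,038.95; interest $51.00 → $5,089.95; payment $1,311.63; balance $3,778.32
Month 2: opening $3,778.32; interest $38.00 → $3,816.32; payment $1,298.63; balance $2,517.69
Month 3: opening $2,517.69; interest $26.00 → $2,543.69; payment $1,286.63; balance $1,257.06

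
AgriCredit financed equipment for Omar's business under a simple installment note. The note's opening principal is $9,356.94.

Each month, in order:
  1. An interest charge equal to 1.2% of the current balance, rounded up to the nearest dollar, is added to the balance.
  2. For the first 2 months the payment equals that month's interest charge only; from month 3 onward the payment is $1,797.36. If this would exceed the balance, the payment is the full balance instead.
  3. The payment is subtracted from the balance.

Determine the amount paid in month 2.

$113.00

Month 1: opening $9,356.94; interest $113.00 → $9,469.94; payment $113.00; balance $9,356.94
Month 2: opening $9,356.94; interest $113.00 → $9,469.94; payment $113.00; balance $9,356.94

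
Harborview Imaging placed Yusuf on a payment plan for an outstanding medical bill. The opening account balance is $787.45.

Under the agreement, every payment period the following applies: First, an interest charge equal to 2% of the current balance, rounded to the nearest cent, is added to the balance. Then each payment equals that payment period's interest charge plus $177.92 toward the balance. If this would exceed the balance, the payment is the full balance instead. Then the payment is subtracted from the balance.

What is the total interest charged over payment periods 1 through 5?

$43.16

# | Opening | Interest | Payment | End bal
1 | $787.45 | $15.75 | $193.67 | $609.53
2 | $609.53 | $12.19 | $190.11 | $431.61
3 | $431.61 | $8.63 | $186.55 | $253.69
4 | $253.69 | $5.07 | $182.99 | $75.77
5 | $75.77 | $1.52 | $77.29 | $0.00
Total interest: $15.75 + $12.19 + $8.63 + $5.07 + $1.52 = $43.16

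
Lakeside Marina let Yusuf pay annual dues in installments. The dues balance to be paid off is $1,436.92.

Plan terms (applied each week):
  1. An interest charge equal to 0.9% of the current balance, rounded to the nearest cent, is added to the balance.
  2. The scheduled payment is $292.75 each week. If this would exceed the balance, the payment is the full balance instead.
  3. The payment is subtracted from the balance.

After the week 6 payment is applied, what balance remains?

Week 1: opening $1,436.92; interest $12.93 → $1,449.85; payment $292.75; balance $1,157.10
Week 2: opening $1,157.10; interest $10.41 → $1,167.51; payment $292.75; balance $874.76
Week 3: opening $874.76; interest $7.87 → $882.63; payment $292.75; balance $589.88
Week 4: opening $589.88; interest $5.31 → $595.19; payment $292.75; balance $302.44
Week 5: opening $302.44; interest $2.72 → $305.16; payment $292.75; balance $12.41
Week 6: opening $12.41; interest $0.11 → $12.52; payment $12.52; balance $0.00

$0.00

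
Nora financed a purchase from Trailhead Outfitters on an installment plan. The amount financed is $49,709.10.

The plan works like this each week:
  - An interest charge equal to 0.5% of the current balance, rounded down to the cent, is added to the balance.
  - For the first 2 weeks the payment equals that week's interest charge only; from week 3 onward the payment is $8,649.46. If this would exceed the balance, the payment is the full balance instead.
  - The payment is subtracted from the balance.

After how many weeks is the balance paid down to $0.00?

8

# | Opening | Interest | Payment | End bal
1 | $49,709.10 | $248.54 | $248.54 | $49,709.10
2 | $49,709.10 | $248.54 | $248.54 | $49,709.10
3 | $49,709.10 | $248.54 | $8,649.46 | $41,308.18
4 | $41,308.18 | $206.54 | $8,649.46 | $32,865.26
5 | $32,865.26 | $164.32 | $8,649.46 | $24,380.12
6 | $24,380.12 | $121.90 | $8,649.46 | $15,852.56
7 | $15,852.56 | $79.26 | $8,649.46 | $7,282.36
8 | $7,282.36 | $36.41 | $7,318.77 | $0.00
Balance reaches $0.00 in week 8.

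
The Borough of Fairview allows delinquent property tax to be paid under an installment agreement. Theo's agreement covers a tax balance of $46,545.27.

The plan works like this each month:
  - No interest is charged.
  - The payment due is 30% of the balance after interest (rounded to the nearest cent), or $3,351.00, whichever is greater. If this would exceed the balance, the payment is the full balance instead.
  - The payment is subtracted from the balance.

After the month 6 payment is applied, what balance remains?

Month 1: $46,545.27 − $13,963.58 → $32,581.69
Month 2: $32,581.69 − $9,774.51 → $22,807.18
Month 3: $22,807.18 − $6,842.15 → $15,965.03
Month 4: $15,965.03 − $4,789.51 → $11,175.52
Month 5: $11,175.52 − $3,352.66 → $7,822.86
Month 6: $7,822.86 − $3,351.00 → $4,471.86

$4,471.86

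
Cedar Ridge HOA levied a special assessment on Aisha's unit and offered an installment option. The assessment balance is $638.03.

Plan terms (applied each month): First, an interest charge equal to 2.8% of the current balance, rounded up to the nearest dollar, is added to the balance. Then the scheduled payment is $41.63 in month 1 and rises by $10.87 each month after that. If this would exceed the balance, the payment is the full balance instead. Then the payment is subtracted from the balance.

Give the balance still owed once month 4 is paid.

Month 1: opening $638.03; interest $18.00 → $656.03; payment $41.63; balance $614.40
Month 2: opening $614.40; interest $18.00 → $632.40; payment $52.50; balance $579.90
Month 3: opening $579.90; interest $17.00 → $596.90; payment $63.37; balance $533.53
Month 4: opening $533.53; interest $15.00 → $548.53; payment $74.24; balance $474.29

$474.29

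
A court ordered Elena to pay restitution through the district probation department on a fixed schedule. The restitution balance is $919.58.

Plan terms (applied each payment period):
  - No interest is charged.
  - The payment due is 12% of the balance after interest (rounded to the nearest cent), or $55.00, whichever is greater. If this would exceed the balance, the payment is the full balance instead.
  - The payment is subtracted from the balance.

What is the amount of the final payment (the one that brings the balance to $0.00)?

Payment period 1: opening $919.58; payment $110.35; balance $809.23
Payment period 2: opening $809.23; payment $97.11; balance $712.12
Payment period 3: opening $712.12; payment $85.45; balance $626.67
Payment period 4: opening $626.67; payment $75.20; balance $551.47
Payment period 5: opening $551.47; payment $66.18; balance $485.29
Payment period 6: opening $485.29; payment $58.23; balance $427.06
Payment period 7: opening $427.06; payment $55.00; balance $372.06
Payment period 8: opening $372.06; payment $55.00; balance $317.06
Payment period 9: opening $317.06; payment $55.00; balance $262.06
Payment period 10: opening $262.06; payment $55.00; balance $207.06
Payment period 11: opening $207.06; payment $55.00; balance $152.06
Payment period 12: opening $152.06; payment $55.00; balance $97.06
Payment period 13: opening $97.06; payment $55.00; balance $42.06
Payment period 14: opening $42.06; payment $42.06; balance $0.00

$42.06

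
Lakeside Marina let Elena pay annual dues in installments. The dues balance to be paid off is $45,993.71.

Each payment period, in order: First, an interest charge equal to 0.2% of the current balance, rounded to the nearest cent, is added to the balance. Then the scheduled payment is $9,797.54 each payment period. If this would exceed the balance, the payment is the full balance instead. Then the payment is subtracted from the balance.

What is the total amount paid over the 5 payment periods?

# | Opening | Interest | Payment | End bal
1 | $45,993.71 | $91.99 | $9,797.54 | $36,288.16
2 | $36,288.16 | $72.58 | $9,797.54 | $26,563.20
3 | $26,563.20 | $53.13 | $9,797.54 | $16,818.79
4 | $16,818.79 | $33.64 | $9,797.54 | $7,054.89
5 | $7,054.89 | $14.11 | $7,069.00 | $0.00
Total paid: $46,259.16

$46,259.16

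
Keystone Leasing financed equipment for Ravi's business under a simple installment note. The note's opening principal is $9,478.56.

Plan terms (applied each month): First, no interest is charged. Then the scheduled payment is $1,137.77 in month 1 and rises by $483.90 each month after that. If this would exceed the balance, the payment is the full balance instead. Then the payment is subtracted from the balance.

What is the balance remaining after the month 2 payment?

Month 1: $9,478.56 − $1,137.77 → $8,340.79
Month 2: $8,340.79 − $1,621.67 → $6,719.12

$6,719.12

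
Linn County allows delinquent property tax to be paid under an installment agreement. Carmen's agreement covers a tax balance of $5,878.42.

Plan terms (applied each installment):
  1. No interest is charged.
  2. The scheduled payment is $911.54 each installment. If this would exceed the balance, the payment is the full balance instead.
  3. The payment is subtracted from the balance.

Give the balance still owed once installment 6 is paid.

$409.18

Installment 1: opening $5,878.42; payment $911.54; balance $4,966.88
Installment 2: opening $4,966.88; payment $911.54; balance $4,055.34
Installment 3: opening $4,055.34; payment $911.54; balance $3,143.80
Installment 4: opening $3,143.80; payment $911.54; balance $2,232.26
Installment 5: opening $2,232.26; payment $911.54; balance $1,320.72
Installment 6: opening $1,320.72; payment $911.54; balance $409.18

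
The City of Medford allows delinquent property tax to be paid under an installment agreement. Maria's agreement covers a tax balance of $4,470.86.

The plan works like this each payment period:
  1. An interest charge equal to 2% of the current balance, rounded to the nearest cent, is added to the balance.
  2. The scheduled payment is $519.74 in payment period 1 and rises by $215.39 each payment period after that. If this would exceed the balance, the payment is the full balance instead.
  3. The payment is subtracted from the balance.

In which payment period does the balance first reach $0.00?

Payment period 1: $4,470.86 +$89.42 interest = $4,560.28; pay $519.74 → $4,040.54
Payment period 2: $4,040.54 +$80.81 interest = $4,121.35; pay $735.13 → $3,386.22
Payment period 3: $3,386.22 +$67.72 interest = $3,453.94; pay $950.52 → $2,503.42
Payment period 4: $2,503.42 +$50.07 interest = $2,553.49; pay $1,165.91 → $1,387.58
Payment period 5: $1,387.58 +$27.75 interest = $1,415.33; pay $1,381.30 → $34.03
Payment period 6: $34.03 +$0.68 interest = $34.71; pay $34.71 → $0.00
Balance reaches $0.00 in payment period 6.

6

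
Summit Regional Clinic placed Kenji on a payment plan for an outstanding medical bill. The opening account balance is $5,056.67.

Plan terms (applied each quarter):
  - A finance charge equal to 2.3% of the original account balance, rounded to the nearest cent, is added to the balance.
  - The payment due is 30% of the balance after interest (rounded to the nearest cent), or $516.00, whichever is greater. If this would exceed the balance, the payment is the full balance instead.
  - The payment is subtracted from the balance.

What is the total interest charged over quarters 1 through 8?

# | Opening | Interest | Payment | End bal
1 | $5,056.67 | $116.30 | $1,551.89 | $3,621.08
2 | $3,621.08 | $116.30 | $1,121.21 | $2,616.17
3 | $2,616.17 | $116.30 | $819.74 | $1,912.73
4 | $1,912.73 | $116.30 | $608.71 | $1,420.32
5 | $1,420.32 | $116.30 | $516.00 | $1,020.62
6 | $1,020.62 | $116.30 | $516.00 | $620.92
7 | $620.92 | $116.30 | $516.00 | $221.22
8 | $221.22 | $116.30 | $337.52 | $0.00
Total interest: $116.30 + $116.30 + $116.30 + $116.30 + $116.30 + $116.30 + $116.30 + $116.30 = $930.40

$930.40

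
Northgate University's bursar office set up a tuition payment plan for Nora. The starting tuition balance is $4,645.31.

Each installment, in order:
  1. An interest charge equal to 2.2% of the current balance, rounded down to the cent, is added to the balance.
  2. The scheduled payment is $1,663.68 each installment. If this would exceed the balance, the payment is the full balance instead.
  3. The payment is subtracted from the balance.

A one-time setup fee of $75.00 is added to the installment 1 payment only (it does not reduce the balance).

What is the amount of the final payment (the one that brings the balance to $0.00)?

# | Opening | Interest | Payment | Fee | End bal
1 | $4,645.31 | $102.19 | $1,663.68 | $75.00 | $3,083.82
2 | $3,083.82 | $67.84 | $1,663.68 | — | $1,487.98
3 | $1,487.98 | $32.73 | $1,520.71 | — | $0.00

$1,520.71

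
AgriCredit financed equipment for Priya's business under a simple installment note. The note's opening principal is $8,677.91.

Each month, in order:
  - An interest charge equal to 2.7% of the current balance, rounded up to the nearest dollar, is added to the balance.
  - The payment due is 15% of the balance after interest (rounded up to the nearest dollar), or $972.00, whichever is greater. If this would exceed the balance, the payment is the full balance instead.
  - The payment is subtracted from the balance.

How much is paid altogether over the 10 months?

$9,906.91

# | Opening | Interest | Payment | End bal
1 | $8,677.91 | $235.00 | $1,337.00 | $7,575.91
2 | $7,575.91 | $205.00 | $1,168.00 | $6,612.91
3 | $6,612.91 | $179.00 | $1,019.00 | $5,772.91
4 | $5,772.91 | $156.00 | $972.00 | $4,956.91
5 | $4,956.91 | $134.00 | $972.00 | $4,118.91
6 | $4,118.91 | $112.00 | $972.00 | $3,258.91
7 | $3,258.91 | $88.00 | $972.00 | $2,374.91
8 | $2,374.91 | $65.00 | $972.00 | $1,467.91
9 | $1,467.91 | $40.00 | $972.00 | $535.91
10 | $535.91 | $15.00 | $550.91 | $0.00
Total paid: $9,906.91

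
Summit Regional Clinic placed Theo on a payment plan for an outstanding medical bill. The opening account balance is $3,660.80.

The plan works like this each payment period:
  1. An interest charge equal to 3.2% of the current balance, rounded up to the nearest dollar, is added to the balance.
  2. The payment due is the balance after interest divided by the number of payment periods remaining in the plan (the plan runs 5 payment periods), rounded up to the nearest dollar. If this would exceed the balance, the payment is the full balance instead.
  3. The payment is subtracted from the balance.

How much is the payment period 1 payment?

# | Opening | Interest | Payment | End bal
1 | $3,660.80 | $118.00 | $756.00 | $3,022.80

$756.00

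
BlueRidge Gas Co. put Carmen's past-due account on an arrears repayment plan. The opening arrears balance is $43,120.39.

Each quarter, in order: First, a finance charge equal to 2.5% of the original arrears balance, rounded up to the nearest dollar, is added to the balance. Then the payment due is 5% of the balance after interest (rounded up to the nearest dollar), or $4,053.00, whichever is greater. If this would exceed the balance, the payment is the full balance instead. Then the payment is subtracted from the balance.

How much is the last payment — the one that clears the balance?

$2,563.39

Quarter 1: $43,120.39 +$1,079.00 interest = $44,199.39; pay $4,053.00 → $40,146.39
Quarter 2: $40,146.39 +$1,079.00 interest = $41,225.39; pay $4,053.00 → $37,172.39
Quarter 3: $37,172.39 +$1,079.00 interest = $38,251.39; pay $4,053.00 → $34,198.39
Quarter 4: $34,198.39 +$1,079.00 interest = $35,277.39; pay $4,053.00 → $31,224.39
Quarter 5: $31,224.39 +$1,079.00 interest = $32,303.39; pay $4,053.00 → $28,250.39
Quarter 6: $28,250.39 +$1,079.00 interest = $29,329.39; pay $4,053.00 → $25,276.39
Quarter 7: $25,276.39 +$1,079.00 interest = $26,355.39; pay $4,053.00 → $22,302.39
Quarter 8: $22,302.39 +$1,079.00 interest = $23,381.39; pay $4,053.00 → $19,328.39
Quarter 9: $19,328.39 +$1,079.00 interest = $20,407.39; pay $4,053.00 → $16,354.39
Quarter 10: $16,354.39 +$1,079.00 interest = $17,433.39; pay $4,053.00 → $13,380.39
Quarter 11: $13,380.39 +$1,079.00 interest = $14,459.39; pay $4,053.00 → $10,406.39
Quarter 12: $10,406.39 +$1,079.00 interest = $11,485.39; pay $4,053.00 → $7,432.39
Quarter 13: $7,432.39 +$1,079.00 interest = $8,511.39; pay $4,053.00 → $4,458.39
Quarter 14: $4,458.39 +$1,079.00 interest = $5,537.39; pay $4,053.00 → $1,484.39
Quarter 15: $1,484.39 +$1,079.00 interest = $2,563.39; pay $2,563.39 → $0.00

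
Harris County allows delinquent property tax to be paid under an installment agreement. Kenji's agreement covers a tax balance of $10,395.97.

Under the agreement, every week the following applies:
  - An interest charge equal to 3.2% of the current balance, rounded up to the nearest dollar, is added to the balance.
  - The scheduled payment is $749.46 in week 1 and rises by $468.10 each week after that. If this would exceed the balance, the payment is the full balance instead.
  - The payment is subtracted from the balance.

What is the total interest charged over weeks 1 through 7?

$1,494.00

Week 1: opening $10,395.97; interest $333.00 → $10,728.97; payment $749.46; balance $9,979.51
Week 2: opening $9,979.51; interest $320.00 → $10,299.51; payment $1,217.56; balance $9,081.95
Week 3: opening $9,081.95; interest $291.00 → $9,372.95; payment $1,685.66; balance $7,687.29
Week 4: opening $7,687.29; interest $246.00 → $7,933.29; payment $2,153.76; balance $5,779.53
Week 5: opening $5,779.53; interest $185.00 → $5,964.53; payment $2,621.86; balance $3,342.67
Week 6: opening $3,342.67; interest $107.00 → $3,449.67; payment $3,089.96; balance $359.71
Week 7: opening $359.71; interest $12.00 → $371.71; payment $371.71; balance $0.00
Total interest: $333.00 + $320.00 + $291.00 + $246.00 + $185.00 + $107.00 + $12.00 = $1,494.00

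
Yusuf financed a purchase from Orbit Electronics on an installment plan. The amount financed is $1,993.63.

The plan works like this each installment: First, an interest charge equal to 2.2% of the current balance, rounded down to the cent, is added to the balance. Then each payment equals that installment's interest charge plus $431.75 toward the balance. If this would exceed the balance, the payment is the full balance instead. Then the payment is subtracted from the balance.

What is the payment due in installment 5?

$272.49

# | Opening | Interest | Payment | End bal
1 | $1,993.63 | $43.85 | $475.60 | $1,561.88
2 | $1,561.88 | $34.36 | $466.11 | $1,130.13
3 | $1,130.13 | $24.86 | $456.61 | $698.38
4 | $698.38 | $15.36 | $447.11 | $266.63
5 | $266.63 | $5.86 | $272.49 | $0.00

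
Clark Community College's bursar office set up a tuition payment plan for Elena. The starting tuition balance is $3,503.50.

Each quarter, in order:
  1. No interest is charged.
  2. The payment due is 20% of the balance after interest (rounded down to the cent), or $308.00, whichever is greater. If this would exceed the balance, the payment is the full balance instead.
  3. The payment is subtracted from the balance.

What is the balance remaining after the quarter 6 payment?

Quarter 1: opening $3,503.50; payment $700.70; balance $2,802.80
Quarter 2: opening $2,802.80; payment $560.56; balance $2,242.24
Quarter 3: opening $2,242.24; payment $448.44; balance $1,793.80
Quarter 4: opening $1,793.80; payment $358.76; balance $1,435.04
Quarter 5: opening $1,435.04; payment $308.00; balance $1,127.04
Quarter 6: opening $1,127.04; payment $308.00; balance $819.04

$819.04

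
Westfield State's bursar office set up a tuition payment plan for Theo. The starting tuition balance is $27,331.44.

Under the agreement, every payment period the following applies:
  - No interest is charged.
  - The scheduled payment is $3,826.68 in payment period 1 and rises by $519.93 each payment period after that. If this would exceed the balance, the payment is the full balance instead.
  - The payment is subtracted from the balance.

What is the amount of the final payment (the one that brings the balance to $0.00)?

$2,998.74

Payment period 1: $27,331.44 − $3,826.68 → $23,504.76
Payment period 2: $23,504.76 − $4,346.61 → $19,158.15
Payment period 3: $19,158.15 − $4,866.54 → $14,291.61
Payment period 4: $14,291.61 − $5,386.47 → $8,905.14
Payment period 5: $8,905.14 − $5,906.40 → $2,998.74
Payment period 6: $2,998.74 − $2,998.74 → $0.00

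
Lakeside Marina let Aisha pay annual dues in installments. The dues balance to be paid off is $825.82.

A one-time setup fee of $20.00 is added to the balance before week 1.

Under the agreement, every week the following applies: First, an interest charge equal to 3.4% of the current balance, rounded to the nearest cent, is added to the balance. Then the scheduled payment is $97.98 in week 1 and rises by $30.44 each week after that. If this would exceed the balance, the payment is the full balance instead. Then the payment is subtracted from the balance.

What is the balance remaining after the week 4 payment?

$367.67

Week 1: $845.82 +$28.76 interest = $874.58; pay $97.98 → $776.60
Week 2: $776.60 +$26.40 interest = $803.00; pay $128.42 → $674.58
Week 3: $674.58 +$22.94 interest = $697.52; pay $158.86 → $538.66
Week 4: $538.66 +$18.31 interest = $556.97; pay $189.30 → $367.67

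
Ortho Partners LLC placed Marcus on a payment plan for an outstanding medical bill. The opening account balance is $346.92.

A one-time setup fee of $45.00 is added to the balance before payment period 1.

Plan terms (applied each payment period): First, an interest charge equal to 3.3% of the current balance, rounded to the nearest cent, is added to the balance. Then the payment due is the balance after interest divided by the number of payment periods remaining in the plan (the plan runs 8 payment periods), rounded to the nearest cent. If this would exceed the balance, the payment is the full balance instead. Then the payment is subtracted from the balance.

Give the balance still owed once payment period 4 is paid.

$223.13

Payment period 1: opening $391.92; interest $12.93 → $404.85; payment $50.61; balance $354.24
Payment period 2: opening $354.24; interest $11.69 → $365.93; payment $52.28; balance $313.65
Payment period 3: opening $313.65; interest $10.35 → $324.00; payment $54.00; balance $270.00
Payment period 4: opening $270.00; interest $8.91 → $278.91; payment $55.78; balance $223.13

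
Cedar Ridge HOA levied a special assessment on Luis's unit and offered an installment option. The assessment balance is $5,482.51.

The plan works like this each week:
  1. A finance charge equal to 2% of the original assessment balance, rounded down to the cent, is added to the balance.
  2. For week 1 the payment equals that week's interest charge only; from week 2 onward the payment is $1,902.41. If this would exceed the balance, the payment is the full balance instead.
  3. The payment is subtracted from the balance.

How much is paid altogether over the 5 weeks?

# | Opening | Interest | Payment | End bal
1 | $5,482.51 | $109.65 | $109.65 | $5,482.51
2 | $5,482.51 | $109.65 | $1,902.41 | $3,689.75
3 | $3,689.75 | $109.65 | $1,902.41 | $1,896.99
4 | $1,896.99 | $109.65 | $1,902.41 | $104.23
5 | $104.23 | $109.65 | $213.88 | $0.00
Total paid: $6,030.76

$6,030.76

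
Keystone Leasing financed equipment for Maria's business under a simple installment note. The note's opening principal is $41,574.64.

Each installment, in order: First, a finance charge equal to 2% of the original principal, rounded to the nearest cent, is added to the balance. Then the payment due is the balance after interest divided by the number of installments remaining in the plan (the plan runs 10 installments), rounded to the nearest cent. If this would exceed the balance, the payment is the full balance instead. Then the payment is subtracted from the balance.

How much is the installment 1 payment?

Installment 1: $41,574.64 +$831.49 interest = $42,406.13; pay $4,240.61 → $38,165.52

$4,240.61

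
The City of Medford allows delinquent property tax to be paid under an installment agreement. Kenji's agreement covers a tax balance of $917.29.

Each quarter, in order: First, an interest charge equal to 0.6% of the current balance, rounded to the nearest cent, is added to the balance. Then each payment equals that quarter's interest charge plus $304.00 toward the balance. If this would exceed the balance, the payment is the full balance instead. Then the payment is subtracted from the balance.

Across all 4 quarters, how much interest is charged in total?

$11.07

Quarter 1: $917.29 +$5.50 interest = $922.79; pay $309.50 → $613.29
Quarter 2: $613.29 +$3.68 interest = $616.97; pay $307.68 → $309.29
Quarter 3: $309.29 +$1.86 interest = $311.15; pay $305.86 → $5.29
Quarter 4: $5.29 +$0.03 interest = $5.32; pay $5.32 → $0.00
Total interest: $5.50 + $3.68 + $1.86 + $0.03 = $11.07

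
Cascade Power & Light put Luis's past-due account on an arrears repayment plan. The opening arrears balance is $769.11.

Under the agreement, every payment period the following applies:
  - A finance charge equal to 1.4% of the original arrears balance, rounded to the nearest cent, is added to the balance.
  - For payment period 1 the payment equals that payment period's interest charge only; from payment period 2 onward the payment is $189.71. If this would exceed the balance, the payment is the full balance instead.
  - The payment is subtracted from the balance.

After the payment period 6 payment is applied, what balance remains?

$0.00

Payment period 1: opening $769.11; interest $10.77 → $779.88; payment $10.77; balance $769.11
Payment period 2: opening $769.11; interest $10.77 → $779.88; payment $189.71; balance $590.17
Payment period 3: opening $590.17; interest $10.77 → $600.94; payment $189.71; balance $411.23
Payment period 4: opening $411.23; interest $10.77 → $422.00; payment $189.71; balance $232.29
Payment period 5: opening $232.29; interest $10.77 → $243.06; payment $189.71; balance $53.35
Payment period 6: opening $53.35; interest $10.77 → $64.12; payment $64.12; balance $0.00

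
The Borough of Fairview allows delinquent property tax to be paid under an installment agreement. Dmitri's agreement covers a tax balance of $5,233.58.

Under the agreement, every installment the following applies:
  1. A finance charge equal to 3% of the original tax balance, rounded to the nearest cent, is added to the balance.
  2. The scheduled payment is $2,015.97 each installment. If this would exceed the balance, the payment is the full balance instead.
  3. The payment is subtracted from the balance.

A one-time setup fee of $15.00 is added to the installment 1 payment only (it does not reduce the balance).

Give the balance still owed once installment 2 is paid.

# | Opening | Interest | Payment | Fee | End bal
1 | $5,233.58 | $157.01 | $2,015.97 | $15.00 | $3,374.62
2 | $3,374.62 | $157.01 | $2,015.97 | — | $1,515.66

$1,515.66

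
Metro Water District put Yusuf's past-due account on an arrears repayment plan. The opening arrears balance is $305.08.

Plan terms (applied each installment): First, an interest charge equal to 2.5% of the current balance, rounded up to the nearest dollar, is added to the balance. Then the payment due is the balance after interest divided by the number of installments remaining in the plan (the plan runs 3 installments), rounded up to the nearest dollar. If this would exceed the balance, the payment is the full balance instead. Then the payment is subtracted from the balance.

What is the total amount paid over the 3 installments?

$322.08

Installment 1: opening $305.08; interest $8.00 → $313.08; payment $105.00; balance $208.08
Installment 2: opening $208.08; interest $6.00 → $214.08; payment $108.00; balance $106.08
Installment 3: opening $106.08; interest $3.00 → $109.08; payment $109.08; balance $0.00
Total paid: $322.08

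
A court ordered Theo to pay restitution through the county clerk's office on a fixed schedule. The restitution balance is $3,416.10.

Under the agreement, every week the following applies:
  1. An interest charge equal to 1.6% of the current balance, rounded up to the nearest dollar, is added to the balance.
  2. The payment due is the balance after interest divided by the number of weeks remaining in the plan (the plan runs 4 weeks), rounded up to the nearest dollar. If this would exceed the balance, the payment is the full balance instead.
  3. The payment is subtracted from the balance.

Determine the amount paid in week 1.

$868.00

Week 1: $3,416.10 +$55.00 interest = $3,471.10; pay $868.00 → $2,603.10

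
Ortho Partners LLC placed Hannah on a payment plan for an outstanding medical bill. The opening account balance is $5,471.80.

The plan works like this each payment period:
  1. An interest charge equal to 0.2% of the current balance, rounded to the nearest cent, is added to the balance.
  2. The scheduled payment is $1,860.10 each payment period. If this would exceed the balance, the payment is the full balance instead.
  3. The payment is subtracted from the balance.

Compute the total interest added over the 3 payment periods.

$21.73

Payment period 1: opening $5,471.80; interest $10.94 → $5,482.74; payment $1,860.10; balance $3,622.64
Payment period 2: opening $3,622.64; interest $7.25 → $3,629.89; payment $1,860.10; balance $1,769.79
Payment period 3: opening $1,769.79; interest $3.54 → $1,773.33; payment $1,773.33; balance $0.00
Total interest: $10.94 + $7.25 + $3.54 = $21.73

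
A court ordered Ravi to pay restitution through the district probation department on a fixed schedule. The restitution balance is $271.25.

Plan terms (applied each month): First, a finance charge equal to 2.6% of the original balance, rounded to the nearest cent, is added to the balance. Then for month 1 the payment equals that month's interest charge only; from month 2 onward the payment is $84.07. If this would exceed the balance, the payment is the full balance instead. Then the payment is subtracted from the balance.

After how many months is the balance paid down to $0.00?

5

Month 1: $271.25 +$7.05 interest = $278.30; pay $7.05 → $271.25
Month 2: $271.25 +$7.05 interest = $278.30; pay $84.07 → $194.23
Month 3: $194.23 +$7.05 interest = $201.28; pay $84.07 → $117.21
Month 4: $117.21 +$7.05 interest = $124.26; pay $84.07 → $40.19
Month 5: $40.19 +$7.05 interest = $47.24; pay $47.24 → $0.00
Balance reaches $0.00 in month 5.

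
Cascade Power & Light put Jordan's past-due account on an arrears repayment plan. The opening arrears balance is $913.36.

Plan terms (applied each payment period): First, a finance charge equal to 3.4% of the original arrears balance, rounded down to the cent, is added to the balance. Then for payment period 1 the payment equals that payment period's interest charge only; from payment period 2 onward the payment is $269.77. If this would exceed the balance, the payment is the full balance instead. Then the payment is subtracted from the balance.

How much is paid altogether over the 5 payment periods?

$1,068.61

Payment period 1: $913.36 +$31.05 interest = $944.41; pay $31.05 → $913.36
Payment period 2: $913.36 +$31.05 interest = $944.41; pay $269.77 → $674.64
Payment period 3: $674.64 +$31.05 interest = $705.69; pay $269.77 → $435.92
Payment period 4: $435.92 +$31.05 interest = $466.97; pay $269.77 → $197.20
Payment period 5: $197.20 +$31.05 interest = $228.25; pay $228.25 → $0.00
Total paid: $1,068.61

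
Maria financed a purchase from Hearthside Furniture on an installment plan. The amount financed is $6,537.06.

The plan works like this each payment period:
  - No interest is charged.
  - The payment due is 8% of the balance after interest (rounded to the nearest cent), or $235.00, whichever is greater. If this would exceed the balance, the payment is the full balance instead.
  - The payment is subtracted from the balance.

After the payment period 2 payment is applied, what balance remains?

Payment period 1: opening $6,537.06; payment $522.96; balance $6,014.10
Payment period 2: opening $6,014.10; payment $481.13; balance $5,532.97

$5,532.97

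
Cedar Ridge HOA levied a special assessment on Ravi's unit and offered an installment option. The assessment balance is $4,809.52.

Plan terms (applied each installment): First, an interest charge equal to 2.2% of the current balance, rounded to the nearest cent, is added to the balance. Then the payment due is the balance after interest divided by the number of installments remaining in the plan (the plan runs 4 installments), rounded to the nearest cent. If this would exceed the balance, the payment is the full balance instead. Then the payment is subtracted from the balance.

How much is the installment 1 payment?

Installment 1: opening $4,809.52; interest $105.81 → $4,915.33; payment $1,228.83; balance $3,686.50

$1,228.83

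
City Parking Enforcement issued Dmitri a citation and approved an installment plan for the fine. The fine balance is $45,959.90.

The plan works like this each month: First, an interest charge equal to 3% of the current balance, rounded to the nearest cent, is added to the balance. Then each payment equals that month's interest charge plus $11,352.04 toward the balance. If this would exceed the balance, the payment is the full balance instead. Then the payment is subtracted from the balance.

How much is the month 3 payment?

$12,049.71

Month 1: $45,959.90 +$1,378.80 interest = $47,338.70; pay $12,730.84 → $34,607.86
Month 2: $34,607.86 +$1,038.24 interest = $35,646.10; pay $12,390.28 → $23,255.82
Month 3: $23,255.82 +$697.67 interest = $23,953.49; pay $12,049.71 → $11,903.78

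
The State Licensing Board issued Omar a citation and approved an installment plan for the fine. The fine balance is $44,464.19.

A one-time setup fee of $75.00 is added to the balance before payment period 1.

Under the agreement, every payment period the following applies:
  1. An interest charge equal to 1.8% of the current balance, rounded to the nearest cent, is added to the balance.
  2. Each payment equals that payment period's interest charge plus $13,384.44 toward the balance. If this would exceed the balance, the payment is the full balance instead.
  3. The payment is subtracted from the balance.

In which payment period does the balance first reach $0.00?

4

Payment period 1: opening $44,539.19; interest $801.71 → $45,340.90; payment $14,186.15; balance $31,154.75
Payment period 2: opening $31,154.75; interest $560.79 → $31,715.54; payment $13,945.23; balance $17,770.31
Payment period 3: opening $17,770.31; interest $319.87 → $18,090.18; payment $13,704.31; balance $4,385.87
Payment period 4: opening $4,385.87; interest $78.95 → $4,464.82; payment $4,464.82; balance $0.00
Balance reaches $0.00 in payment period 4.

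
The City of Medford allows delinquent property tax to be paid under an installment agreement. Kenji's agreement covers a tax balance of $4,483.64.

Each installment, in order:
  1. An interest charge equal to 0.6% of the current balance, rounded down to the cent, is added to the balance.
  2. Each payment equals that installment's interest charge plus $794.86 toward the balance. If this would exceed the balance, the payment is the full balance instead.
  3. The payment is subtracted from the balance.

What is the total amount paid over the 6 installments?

Installment 1: $4,483.64 +$26.90 interest = $4,510.54; pay $821.76 → $3,688.78
Installment 2: $3,688.78 +$22.13 interest = $3,710.91; pay $816.99 → $2,893.92
Installment 3: $2,893.92 +$17.36 interest = $2,911.28; pay $812.22 → $2,099.06
Installment 4: $2,099.06 +$12.59 interest = $2,111.65; pay $807.45 → $1,304.20
Installment 5: $1,304.20 +$7.82 interest = $1,312.02; pay $802.68 → $509.34
Installment 6: $509.34 +$3.05 interest = $512.39; pay $512.39 → $0.00
Total paid: $4,573.49

$4,573.49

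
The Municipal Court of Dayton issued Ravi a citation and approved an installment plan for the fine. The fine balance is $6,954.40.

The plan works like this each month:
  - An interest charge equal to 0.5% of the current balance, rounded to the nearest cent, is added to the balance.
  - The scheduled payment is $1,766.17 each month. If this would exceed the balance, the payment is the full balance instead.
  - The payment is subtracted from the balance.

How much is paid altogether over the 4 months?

# | Opening | Interest | Payment | End bal
1 | $6,954.40 | $34.77 | $1,766.17 | $5,223.00
2 | $5,223.00 | $26.12 | $1,766.17 | $3,482.95
3 | $3,482.95 | $17.41 | $1,766.17 | $1,734.19
4 | $1,734.19 | $8.67 | $1,742.86 | $0.00
Total paid: $7,041.37

$7,041.37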